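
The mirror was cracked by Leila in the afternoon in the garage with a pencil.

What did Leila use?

a pencil

'with a pencil' marks the instrument of the cracking event.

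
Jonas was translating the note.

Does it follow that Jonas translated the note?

no

'was translating' is progressive; for an accomplishment like 'translate the note', it doesn't entail completion.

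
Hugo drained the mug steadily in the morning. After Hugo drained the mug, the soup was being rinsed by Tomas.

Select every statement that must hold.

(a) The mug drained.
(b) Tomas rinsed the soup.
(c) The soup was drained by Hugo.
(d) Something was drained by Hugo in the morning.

(a) Entailed — 'Hugo drained the mug' is causative; it entails the inchoative 'the mug drained'.
(b) Entailed — 'rinse' is an activity; 'was rinsing' entails that some rinsing happened, so 'rinsed' holds.
(c) Not entailed — Hugo drained the mug, not the soup; the soup belongs to the rinsing event.
(d) Entailed — dropping 'steadily' and generalizing the patient leaves a sub-description the original still satisfies.

(a), (b), (d)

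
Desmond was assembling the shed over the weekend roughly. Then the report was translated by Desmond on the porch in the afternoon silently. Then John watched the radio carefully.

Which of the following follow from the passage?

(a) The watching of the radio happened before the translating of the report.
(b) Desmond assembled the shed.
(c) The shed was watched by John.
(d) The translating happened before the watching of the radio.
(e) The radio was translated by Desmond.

(a) Not entailed — the narrative places the translating before the watching, not after.
(b) Not entailed — 'was assembling' is progressive on an accomplishment; it does not entail the completed 'assembled'.
(c) Not entailed — John watched the radio, not the shed; the shed belongs to the assembling event.
(d) Entailed — the narrative places the translating before the watching.
(e) Not entailed — Desmond translated the report, not the radio; the radio belongs to the watching event.

(d)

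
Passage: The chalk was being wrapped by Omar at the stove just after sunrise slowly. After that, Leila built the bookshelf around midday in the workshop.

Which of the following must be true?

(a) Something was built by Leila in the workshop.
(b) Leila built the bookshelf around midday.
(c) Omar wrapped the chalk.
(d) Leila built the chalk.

(a), (b)

(a) Entailed — this follows by dropping conjuncts from the building event's description.
(b) Entailed — dropping 'in the workshop' leaves a sub-description the original still satisfies.
(c) Not entailed — 'was wrapping' is progressive on an accomplishment; it does not entail the completed 'wrapped'.
(d) Not entailed — Leila built the bookshelf, not the chalk; the chalk belongs to the wrapping event.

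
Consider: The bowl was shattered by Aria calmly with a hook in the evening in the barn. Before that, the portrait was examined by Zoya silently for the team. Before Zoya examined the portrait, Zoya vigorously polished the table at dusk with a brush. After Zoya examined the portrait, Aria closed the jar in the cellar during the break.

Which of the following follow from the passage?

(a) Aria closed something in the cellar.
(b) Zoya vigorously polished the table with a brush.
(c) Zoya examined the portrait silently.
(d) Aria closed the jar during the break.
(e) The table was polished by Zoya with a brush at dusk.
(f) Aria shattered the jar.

(a), (b), (c), (d), (e)

(a) Entailed — every conjunct here is already in the original closing event.
(b) Entailed — the original entails any weakening of itself; this just drops 'at dusk'.
(c) Entailed — this follows by dropping conjuncts from the examining event's description.
(d) Entailed — this follows by dropping conjuncts from the closing event's description.
(e) Entailed — this follows by dropping conjuncts from the polishing event's description.
(f) Not entailed — Aria shattered the bowl, not the jar; the jar belongs to the closing event.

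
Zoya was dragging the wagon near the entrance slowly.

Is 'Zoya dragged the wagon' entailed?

yes

'drag' is atelic; if Zoya was dragging the wagon, then Zoya dragged the wagon (for some time).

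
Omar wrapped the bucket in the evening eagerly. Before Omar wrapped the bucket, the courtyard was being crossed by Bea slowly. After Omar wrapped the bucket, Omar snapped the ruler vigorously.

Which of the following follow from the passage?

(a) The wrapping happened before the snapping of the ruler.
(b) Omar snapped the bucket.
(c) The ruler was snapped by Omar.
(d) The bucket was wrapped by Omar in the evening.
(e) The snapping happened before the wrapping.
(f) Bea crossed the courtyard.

(a) Entailed — the narrative places the wrapping before the snapping.
(b) Not entailed — Omar snapped the ruler, not the bucket; the bucket belongs to the wrapping event.
(c) Entailed — the original entails any weakening of itself; this just drops 'vigorously'.
(d) Entailed — this follows by dropping conjuncts from the wrapping event's description.
(e) Not entailed — the narrative places the wrapping before the snapping, not after.
(f) Not entailed — 'was crossing' is progressive on an accomplishment; it does not entail the completed 'crossed'.

(a), (c), (d)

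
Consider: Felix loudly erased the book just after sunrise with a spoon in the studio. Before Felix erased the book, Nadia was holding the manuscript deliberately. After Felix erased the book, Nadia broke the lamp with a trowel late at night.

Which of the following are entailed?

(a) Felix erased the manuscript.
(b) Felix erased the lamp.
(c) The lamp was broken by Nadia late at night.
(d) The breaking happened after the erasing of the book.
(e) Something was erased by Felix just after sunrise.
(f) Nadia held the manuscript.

(c), (d), (e), (f)

(a) Not entailed — Felix erased the book, not the manuscript; the manuscript belongs to the holding event.
(b) Not entailed — Felix erased the book, not the lamp; the lamp belongs to the breaking event.
(c) Entailed — dropping 'with a trowel' leaves a sub-description the original still satisfies.
(d) Entailed — the narrative places the erasing before the breaking.
(e) Entailed — dropping 'in the studio', 'loudly', 'with a spoon' and generalizing the patient leaves a sub-description the original still satisfies.
(f) Entailed — 'hold' is an activity; 'was holding' entails that some holding happened, so 'held' holds.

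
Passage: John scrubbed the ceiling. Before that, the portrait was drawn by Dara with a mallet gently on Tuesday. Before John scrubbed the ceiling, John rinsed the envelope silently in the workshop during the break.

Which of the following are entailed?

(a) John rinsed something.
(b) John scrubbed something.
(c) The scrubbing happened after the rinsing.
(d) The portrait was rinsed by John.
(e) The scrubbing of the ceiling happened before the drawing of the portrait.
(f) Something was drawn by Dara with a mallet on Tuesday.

(a) Entailed — the original entails any weakening of itself; this just drops 'silently', 'in the workshop', 'during the break' and generalizes the patient.
(b) Entailed — generalizing the patient leaves a sub-description the original still satisfies.
(c) Entailed — the narrative places the rinsing before the scrubbing.
(d) Not entailed — John rinsed the envelope, not the portrait; the portrait belongs to the drawing event.
(e) Not entailed — the narrative places the drawing before the scrubbing, not after.
(f) Entailed — every conjunct here is already in the original drawing event.

(a), (b), (c), (f)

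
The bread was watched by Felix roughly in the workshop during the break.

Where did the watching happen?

'in the workshop' marks the location of the watching event.

in the workshop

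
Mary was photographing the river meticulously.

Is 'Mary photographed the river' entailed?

no

'was photographing' is progressive; for an accomplishment like 'photograph the river', it doesn't entail completion.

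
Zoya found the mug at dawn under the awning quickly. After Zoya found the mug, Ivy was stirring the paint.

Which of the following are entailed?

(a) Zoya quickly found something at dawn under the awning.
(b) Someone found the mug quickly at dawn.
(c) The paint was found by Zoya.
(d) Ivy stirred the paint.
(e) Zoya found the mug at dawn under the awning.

(a), (b), (d), (e)

(a) Entailed — this follows by dropping conjuncts from the finding event's description.
(b) Entailed — every conjunct here is already in the original finding event.
(c) Not entailed — Zoya found the mug, not the paint; the paint belongs to the stirring event.
(d) Entailed — 'stir' is an activity; 'was stirring' entails that some stirring happened, so 'stirred' holds.
(e) Entailed — this follows by dropping conjuncts from the finding event's description.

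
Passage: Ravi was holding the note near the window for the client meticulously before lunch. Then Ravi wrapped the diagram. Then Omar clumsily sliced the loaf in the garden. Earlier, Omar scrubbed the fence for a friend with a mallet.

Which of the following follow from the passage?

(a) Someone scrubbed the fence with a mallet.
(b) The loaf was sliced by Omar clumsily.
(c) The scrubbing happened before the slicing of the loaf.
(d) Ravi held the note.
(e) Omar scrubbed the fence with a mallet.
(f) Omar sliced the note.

(a) Entailed — dropping 'for a friend' and generalizing the agent leaves a sub-description the original still satisfies.
(b) Entailed — every conjunct here is already in the original slicing event.
(c) Entailed — the narrative places the scrubbing before the slicing.
(d) Entailed — 'hold' is an activity; 'was holding' entails that some holding happened, so 'held' holds.
(e) Entailed — the original entails any weakening of itself; this just drops 'for a friend'.
(f) Not entailed — Omar sliced the loaf, not the note; the note belongs to the holding event.

(a), (b), (c), (d), (e)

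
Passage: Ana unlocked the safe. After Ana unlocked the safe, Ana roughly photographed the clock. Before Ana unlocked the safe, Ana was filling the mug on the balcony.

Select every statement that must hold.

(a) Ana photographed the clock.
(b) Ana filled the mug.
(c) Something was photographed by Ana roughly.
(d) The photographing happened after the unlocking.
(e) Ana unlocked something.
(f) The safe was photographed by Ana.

(a), (c), (d), (e)

(a) Entailed — dropping 'roughly' leaves a sub-description the original still satisfies.
(b) Not entailed — 'was filling' is progressive on an accomplishment; it does not entail the completed 'filled'.
(c) Entailed — every conjunct here is already in the original photographing event.
(d) Entailed — the narrative places the unlocking before the photographing.
(e) Entailed — the original entails any weakening of itself; this just generalizes the patient.
(f) Not entailed — Ana photographed the clock, not the safe; the safe belongs to the unlocking event.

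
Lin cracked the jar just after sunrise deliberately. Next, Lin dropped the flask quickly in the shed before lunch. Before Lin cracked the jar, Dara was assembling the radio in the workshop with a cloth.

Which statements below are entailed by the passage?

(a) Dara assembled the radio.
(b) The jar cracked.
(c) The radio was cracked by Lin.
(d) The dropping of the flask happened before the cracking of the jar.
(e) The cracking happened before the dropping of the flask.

(a) Not entailed — 'was assembling' is progressive on an accomplishment; it does not entail the completed 'assembled'.
(b) Entailed — 'Lin cracked the jar' is causative; it entails the inchoative 'the jar cracked'.
(c) Not entailed — Lin cracked the jar, not the radio; the radio belongs to the assembling event.
(d) Not entailed — the narrative places the cracking before the dropping, not after.
(e) Entailed — the narrative places the cracking before the dropping.

(b), (e)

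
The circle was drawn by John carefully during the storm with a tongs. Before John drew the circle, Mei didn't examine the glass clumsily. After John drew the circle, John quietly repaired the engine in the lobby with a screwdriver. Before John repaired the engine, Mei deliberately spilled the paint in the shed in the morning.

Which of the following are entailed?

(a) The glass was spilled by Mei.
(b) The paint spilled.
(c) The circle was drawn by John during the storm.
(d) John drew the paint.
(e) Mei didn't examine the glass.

(a) Not entailed — Mei spilled the paint, not the glass; the glass belongs to the examining event.
(b) Entailed — 'Mei spilled the paint' is causative; it entails the inchoative 'the paint spilled'.
(c) Entailed — this follows by dropping conjuncts from the drawing event's description.
(d) Not entailed — John drew the circle, not the paint; the paint belongs to the spilling event.
(e) Not entailed — dropping 'clumsily' under negation is not valid — the original leaves open that Mei examined the glass some other way.

(b), (c)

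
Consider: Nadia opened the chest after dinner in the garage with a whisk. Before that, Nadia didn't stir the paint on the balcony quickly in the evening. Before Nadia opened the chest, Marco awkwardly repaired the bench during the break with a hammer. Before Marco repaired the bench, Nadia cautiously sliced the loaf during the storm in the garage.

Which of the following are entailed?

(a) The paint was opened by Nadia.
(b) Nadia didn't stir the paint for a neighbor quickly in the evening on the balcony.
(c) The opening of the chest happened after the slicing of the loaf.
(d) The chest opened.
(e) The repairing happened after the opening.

(b), (c), (d)

(a) Not entailed — Nadia opened the chest, not the paint; the paint belongs to the stirring event.
(b) Entailed — under negation, adding a further restriction is entailed: if no such stirring event occurred, none occurred for a neighbor either.
(c) Entailed — the narrative places the slicing before the opening.
(d) Entailed — 'Nadia opened the chest' is causative; it entails the inchoative 'the chest opened'.
(e) Not entailed — the narrative places the repairing before the opening, not after.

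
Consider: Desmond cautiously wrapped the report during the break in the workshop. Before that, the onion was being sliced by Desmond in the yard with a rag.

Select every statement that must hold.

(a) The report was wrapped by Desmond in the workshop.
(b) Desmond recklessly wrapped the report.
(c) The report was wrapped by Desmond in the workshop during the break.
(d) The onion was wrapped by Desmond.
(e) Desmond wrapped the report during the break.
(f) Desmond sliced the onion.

(a), (c), (e)

(a) Entailed — dropping 'during the break', 'cautiously' leaves a sub-description the original still satisfies.
(b) Not entailed — 'recklessly' adds a manner not in (and inconsistent with) the original.
(c) Entailed — every conjunct here is already in the original wrapping event.
(d) Not entailed — Desmond wrapped the report, not the onion; the onion belongs to the slicing event.
(e) Entailed — dropping 'in the workshop', 'cautiously' leaves a sub-description the original still satisfies.
(f) Not entailed — 'was slicing' is progressive on an accomplishment; it does not entail the completed 'sliced'.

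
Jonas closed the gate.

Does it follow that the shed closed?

Nothing is said about any shed; only the gate is affected.

no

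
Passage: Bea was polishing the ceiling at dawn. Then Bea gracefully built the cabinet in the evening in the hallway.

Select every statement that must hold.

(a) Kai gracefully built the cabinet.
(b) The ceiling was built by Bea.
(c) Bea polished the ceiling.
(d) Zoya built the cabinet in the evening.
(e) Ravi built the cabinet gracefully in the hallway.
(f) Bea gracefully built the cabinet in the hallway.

(a) Not entailed — the passage has Bea building the cabinet, not Kai.
(b) Not entailed — Bea built the cabinet, not the ceiling; the ceiling belongs to the polishing event.
(c) Entailed — 'polish' is an activity; 'was polishing' entails that some polishing happened, so 'polished' holds.
(d) Not entailed — the passage has Bea building the cabinet, not Zoya.
(e) Not entailed — the passage has Bea building the cabinet, not Ravi.
(f) Entailed — dropping 'in the evening' leaves a sub-description the original still satisfies.

(c), (f)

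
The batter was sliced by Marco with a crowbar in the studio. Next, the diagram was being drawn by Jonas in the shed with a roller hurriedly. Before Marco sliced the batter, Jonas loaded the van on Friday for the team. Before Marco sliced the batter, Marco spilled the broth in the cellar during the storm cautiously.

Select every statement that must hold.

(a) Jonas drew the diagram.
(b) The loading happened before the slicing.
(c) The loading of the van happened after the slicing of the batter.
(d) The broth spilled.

(b), (d)

(a) Not entailed — 'was drawing' is progressive on an accomplishment; it does not entail the completed 'drew'.
(b) Entailed — the narrative places the loading before the slicing.
(c) Not entailed — the narrative places the loading before the slicing, not after.
(d) Entailed — 'Marco spilled the broth' is causative; it entails the inchoative 'the broth spilled'.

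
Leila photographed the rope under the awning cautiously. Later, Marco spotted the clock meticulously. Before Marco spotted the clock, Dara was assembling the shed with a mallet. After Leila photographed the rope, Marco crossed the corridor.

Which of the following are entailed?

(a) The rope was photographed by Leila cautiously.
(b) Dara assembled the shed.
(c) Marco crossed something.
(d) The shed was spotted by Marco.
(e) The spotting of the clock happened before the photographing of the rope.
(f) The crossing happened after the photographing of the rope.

(a) Entailed — every conjunct here is already in the original photographing event.
(b) Not entailed — 'was assembling' is progressive on an accomplishment; it does not entail the completed 'assembled'.
(c) Entailed — the original entails any weakening of itself; this just generalizes the patient.
(d) Not entailed — Marco spotted the clock, not the shed; the shed belongs to the assembling event.
(e) Not entailed — the narrative places the photographing before the spotting, not after.
(f) Entailed — the narrative places the photographing before the crossing.

(a), (c), (f)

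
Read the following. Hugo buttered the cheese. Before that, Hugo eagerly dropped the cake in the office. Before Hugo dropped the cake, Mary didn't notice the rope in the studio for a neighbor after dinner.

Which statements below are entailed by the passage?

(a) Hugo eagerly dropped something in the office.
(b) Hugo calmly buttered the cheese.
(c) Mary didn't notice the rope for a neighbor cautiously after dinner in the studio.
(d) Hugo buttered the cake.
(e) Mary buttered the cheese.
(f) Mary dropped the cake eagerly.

(a), (c)

(a) Entailed — the original entails any weakening of itself; this just generalizes the patient.
(b) Not entailed — 'calmly' adds information not in the original event.
(c) Entailed — under negation, adding a further restriction is entailed: if no such noticing event occurred, none occurred cautiously either.
(d) Not entailed — Hugo buttered the cheese, not the cake; the cake belongs to the dropping event.
(e) Not entailed — the passage has Hugo buttering the cheese, not Mary.
(f) Not entailed — the passage has Hugo dropping the cake, not Mary.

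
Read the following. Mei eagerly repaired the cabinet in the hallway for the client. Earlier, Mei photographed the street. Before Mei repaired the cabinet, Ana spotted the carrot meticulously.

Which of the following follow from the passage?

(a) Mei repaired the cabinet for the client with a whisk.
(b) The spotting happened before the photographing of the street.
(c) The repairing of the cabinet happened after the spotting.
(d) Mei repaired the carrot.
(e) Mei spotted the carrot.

(a) Not entailed — 'with a whisk' adds information not in the original event.
(b) Not entailed — the narrative doesn't order the spotting relative to the photographing.
(c) Entailed — the narrative places the spotting before the repairing.
(d) Not entailed — Mei repaired the cabinet, not the carrot; the carrot belongs to the spotting event.
(e) Not entailed — the passage has Ana spotting the carrot, not Mei.

(c)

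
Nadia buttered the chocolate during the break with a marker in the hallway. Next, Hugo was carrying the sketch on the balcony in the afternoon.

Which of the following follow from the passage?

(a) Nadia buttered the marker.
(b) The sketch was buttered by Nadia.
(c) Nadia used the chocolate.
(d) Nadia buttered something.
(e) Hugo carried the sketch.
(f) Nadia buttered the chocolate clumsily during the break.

(a) Not entailed — the marker is the instrument, not what was buttered.
(b) Not entailed — Nadia buttered the chocolate, not the sketch; the sketch belongs to the carrying event.
(c) Not entailed — the chocolate is the patient, not an instrument — Nadia used a marker.
(d) Entailed — the original entails any weakening of itself; this just drops 'during the break', 'with a marker', 'in the hallway' and generalizes the patient.
(e) Entailed — 'carry' is an activity; 'was carrying' entails that some carrying happened, so 'carried' holds.
(f) Not entailed — 'clumsily' adds information not in the original event.

(d), (e)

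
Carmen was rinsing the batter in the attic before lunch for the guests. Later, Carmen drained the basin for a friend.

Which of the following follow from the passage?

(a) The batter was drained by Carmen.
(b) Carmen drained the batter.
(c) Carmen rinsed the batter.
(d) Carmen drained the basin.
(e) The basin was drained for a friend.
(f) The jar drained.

(c), (d), (e)

(a) Not entailed — Carmen drained the basin, not the batter; the batter belongs to the rinsing event.
(b) Not entailed — Carmen drained the basin, not the batter; the batter belongs to the rinsing event.
(c) Entailed — 'rinse' is an activity; 'was rinsing' entails that some rinsing happened, so 'rinsed' holds.
(d) Entailed — this follows by dropping conjuncts from the draining event's description.
(e) Entailed — every conjunct here is already in the original draining event.
(f) Not entailed — the basin is what drained, not the jar.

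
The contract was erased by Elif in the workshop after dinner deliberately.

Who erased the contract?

Elif

'Elif' marks the agent of the erasing event.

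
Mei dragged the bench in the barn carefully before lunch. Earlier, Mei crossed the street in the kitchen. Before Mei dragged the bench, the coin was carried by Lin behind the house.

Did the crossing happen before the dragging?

yes

The narrative orders the crossing before the dragging.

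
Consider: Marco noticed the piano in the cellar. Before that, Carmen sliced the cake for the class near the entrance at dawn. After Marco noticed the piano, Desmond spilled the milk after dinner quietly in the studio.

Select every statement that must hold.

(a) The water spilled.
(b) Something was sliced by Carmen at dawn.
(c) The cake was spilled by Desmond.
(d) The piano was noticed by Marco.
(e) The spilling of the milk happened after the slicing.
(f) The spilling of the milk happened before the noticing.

(a) Not entailed — the milk is what spilled, not the water.
(b) Entailed — the original entails any weakening of itself; this just drops 'for the class', 'near the entrance' and generalizes the patient.
(c) Not entailed — Desmond spilled the milk, not the cake; the cake belongs to the slicing event.
(d) Entailed — this follows by dropping conjuncts from the noticing event's description.
(e) Entailed — the narrative places the slicing before the spilling.
(f) Not entailed — the narrative places the noticing before the spilling, not after.

(b), (d), (e)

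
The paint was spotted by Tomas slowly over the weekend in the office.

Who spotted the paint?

Tomas

'Tomas' marks the agent of the spotting event.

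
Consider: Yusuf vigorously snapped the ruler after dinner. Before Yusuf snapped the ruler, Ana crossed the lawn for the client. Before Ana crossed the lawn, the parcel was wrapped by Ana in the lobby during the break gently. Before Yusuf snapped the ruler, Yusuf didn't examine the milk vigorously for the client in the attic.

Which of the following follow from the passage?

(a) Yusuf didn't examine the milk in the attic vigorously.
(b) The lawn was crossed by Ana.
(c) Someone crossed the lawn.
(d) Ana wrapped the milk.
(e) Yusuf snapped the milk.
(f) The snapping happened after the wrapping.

(b), (c), (f)

(a) Not entailed — dropping 'for the client' under negation is not valid — the original leaves open that Yusuf examined the milk some other way.
(b) Entailed — this follows by dropping conjuncts from the crossing event's description.
(c) Entailed — every conjunct here is already in the original crossing event.
(d) Not entailed — Ana wrapped the parcel, not the milk; the milk belongs to the examining event.
(e) Not entailed — Yusuf snapped the ruler, not the milk; the milk belongs to the examining event.
(f) Entailed — the narrative places the wrapping before the snapping.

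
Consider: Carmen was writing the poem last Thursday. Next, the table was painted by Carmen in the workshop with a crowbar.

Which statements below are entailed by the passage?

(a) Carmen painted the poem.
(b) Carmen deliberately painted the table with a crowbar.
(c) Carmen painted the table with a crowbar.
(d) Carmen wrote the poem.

(a) Not entailed — Carmen painted the table, not the poem; the poem belongs to the writing event.
(b) Not entailed — 'deliberately' adds information not in the original event.
(c) Entailed — the original entails any weakening of itself; this just drops 'in the workshop'.
(d) Not entailed — 'was writing' is progressive on an accomplishment; it does not entail the completed 'wrote'.

(c)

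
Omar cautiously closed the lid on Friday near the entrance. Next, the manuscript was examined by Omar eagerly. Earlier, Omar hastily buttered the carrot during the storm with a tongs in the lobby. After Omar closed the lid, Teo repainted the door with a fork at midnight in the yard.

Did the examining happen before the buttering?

The narrative orders the buttering before the examining.

no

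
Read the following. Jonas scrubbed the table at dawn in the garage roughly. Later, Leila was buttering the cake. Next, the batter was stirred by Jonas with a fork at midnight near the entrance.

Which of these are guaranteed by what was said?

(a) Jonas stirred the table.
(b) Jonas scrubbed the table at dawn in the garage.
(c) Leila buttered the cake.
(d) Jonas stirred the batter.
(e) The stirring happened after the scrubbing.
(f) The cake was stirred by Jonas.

(b), (d), (e)

(a) Not entailed — Jonas stirred the batter, not the table; the table belongs to the scrubbing event.
(b) Entailed — every conjunct here is already in the original scrubbing event.
(c) Not entailed — 'was buttering' is progressive on an accomplishment; it does not entail the completed 'buttered'.
(d) Entailed — dropping 'with a fork', 'at midnight', 'near the entrance' leaves a sub-description the original still satisfies.
(e) Entailed — the narrative places the scrubbing before the stirring.
(f) Not entailed — Jonas stirred the batter, not the cake; the cake belongs to the buttering event.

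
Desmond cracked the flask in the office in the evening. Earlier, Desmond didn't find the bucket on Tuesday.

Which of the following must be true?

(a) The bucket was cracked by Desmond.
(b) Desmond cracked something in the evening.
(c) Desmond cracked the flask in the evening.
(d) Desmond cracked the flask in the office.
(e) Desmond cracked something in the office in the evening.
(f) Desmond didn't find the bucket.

(b), (c), (d), (e)

(a) Not entailed — Desmond cracked the flask, not the bucket; the bucket belongs to the finding event.
(b) Entailed — this follows by dropping conjuncts from the cracking event's description.
(c) Entailed — dropping 'in the office' leaves a sub-description the original still satisfies.
(d) Entailed — this follows by dropping conjuncts from the cracking event's description.
(e) Entailed — this follows by dropping conjuncts from the cracking event's description.
(f) Not entailed — dropping 'on Tuesday' under negation is not valid — the original leaves open that Desmond found the bucket some other way.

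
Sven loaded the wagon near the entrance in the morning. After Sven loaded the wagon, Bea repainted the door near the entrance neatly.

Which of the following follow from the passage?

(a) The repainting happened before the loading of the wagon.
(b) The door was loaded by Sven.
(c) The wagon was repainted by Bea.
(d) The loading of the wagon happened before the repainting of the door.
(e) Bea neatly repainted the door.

(a) Not entailed — the narrative places the loading before the repainting, not after.
(b) Not entailed — Sven loaded the wagon, not the door; the door belongs to the repainting event.
(c) Not entailed — Bea repainted the door, not the wagon; the wagon belongs to the loading event.
(d) Entailed — the narrative places the loading before the repainting.
(e) Entailed — this follows by dropping conjuncts from the repainting event's description.

(d), (e)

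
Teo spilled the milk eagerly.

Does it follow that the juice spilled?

Nothing is said about any juice; only the milk is affected.

no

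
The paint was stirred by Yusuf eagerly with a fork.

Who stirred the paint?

Yusuf

'Yusuf' marks the agent of the stirring event.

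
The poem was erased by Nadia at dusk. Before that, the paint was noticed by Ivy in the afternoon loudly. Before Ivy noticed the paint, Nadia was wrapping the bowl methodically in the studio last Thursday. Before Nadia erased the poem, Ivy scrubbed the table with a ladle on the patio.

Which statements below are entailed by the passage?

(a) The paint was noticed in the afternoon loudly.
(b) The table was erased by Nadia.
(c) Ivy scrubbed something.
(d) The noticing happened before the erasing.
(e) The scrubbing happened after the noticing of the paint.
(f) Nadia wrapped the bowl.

(a), (c), (d)

(a) Entailed — generalizing the agent leaves a sub-description the original still satisfies.
(b) Not entailed — Nadia erased the poem, not the table; the table belongs to the scrubbing event.
(c) Entailed — every conjunct here is already in the original scrubbing event.
(d) Entailed — the narrative places the noticing before the erasing.
(e) Not entailed — the narrative doesn't order the noticing relative to the scrubbing.
(f) Not entailed — 'was wrapping' is progressive on an accomplishment; it does not entail the completed 'wrapped'.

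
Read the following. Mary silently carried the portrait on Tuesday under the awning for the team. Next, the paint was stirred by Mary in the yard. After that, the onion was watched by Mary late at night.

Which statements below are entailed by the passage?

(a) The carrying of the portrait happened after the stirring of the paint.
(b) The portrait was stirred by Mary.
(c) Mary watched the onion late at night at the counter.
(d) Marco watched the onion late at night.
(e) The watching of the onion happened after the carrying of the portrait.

(a) Not entailed — the narrative places the carrying before the stirring, not after.
(b) Not entailed — Mary stirred the paint, not the portrait; the portrait belongs to the carrying event.
(c) Not entailed — 'at the counter' adds information not in the original event.
(d) Not entailed — the passage has Mary watching the onion, not Marco.
(e) Entailed — the narrative places the carrying before the watching.

(e)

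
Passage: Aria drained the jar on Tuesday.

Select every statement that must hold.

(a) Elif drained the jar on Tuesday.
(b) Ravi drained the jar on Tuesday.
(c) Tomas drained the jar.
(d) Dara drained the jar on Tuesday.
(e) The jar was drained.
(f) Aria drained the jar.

(e), (f)

(a) Not entailed — the passage has Aria draining the jar, not Elif.
(b) Not entailed — the passage has Aria draining the jar, not Ravi.
(c) Not entailed — the passage has Aria draining the jar, not Tomas.
(d) Not entailed — the passage has Aria draining the jar, not Dara.
(e) Entailed — this follows by dropping conjuncts from the draining event's description.
(f) Entailed — this follows by dropping conjuncts from the draining event's description.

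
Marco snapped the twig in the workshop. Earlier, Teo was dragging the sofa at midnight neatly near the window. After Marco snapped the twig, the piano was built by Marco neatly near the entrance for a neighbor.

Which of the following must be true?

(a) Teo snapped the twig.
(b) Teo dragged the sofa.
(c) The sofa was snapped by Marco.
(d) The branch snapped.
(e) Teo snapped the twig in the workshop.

(b)

(a) Not entailed — the passage has Marco snapping the twig, not Teo.
(b) Entailed — 'drag' is an activity; 'was dragging' entails that some dragging happened, so 'dragged' holds.
(c) Not entailed — Marco snapped the twig, not the sofa; the sofa belongs to the dragging event.
(d) Not entailed — the twig is what snapped, not the branch.
(e) Not entailed — the passage has Marco snapping the twig, not Teo.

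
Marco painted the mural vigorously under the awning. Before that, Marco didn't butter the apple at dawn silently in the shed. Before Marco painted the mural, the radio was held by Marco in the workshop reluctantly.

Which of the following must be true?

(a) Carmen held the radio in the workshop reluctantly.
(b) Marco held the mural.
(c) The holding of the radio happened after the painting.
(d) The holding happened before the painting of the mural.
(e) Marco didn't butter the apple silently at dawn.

(a) Not entailed — the passage has Marco holding the radio, not Carmen.
(b) Not entailed — Marco held the radio, not the mural; the mural belongs to the painting event.
(c) Not entailed — the narrative places the holding before the painting, not after.
(d) Entailed — the narrative places the holding before the painting.
(e) Not entailed — dropping 'in the shed' under negation is not valid — the original leaves open that Marco buttered the apple some other way.

(d)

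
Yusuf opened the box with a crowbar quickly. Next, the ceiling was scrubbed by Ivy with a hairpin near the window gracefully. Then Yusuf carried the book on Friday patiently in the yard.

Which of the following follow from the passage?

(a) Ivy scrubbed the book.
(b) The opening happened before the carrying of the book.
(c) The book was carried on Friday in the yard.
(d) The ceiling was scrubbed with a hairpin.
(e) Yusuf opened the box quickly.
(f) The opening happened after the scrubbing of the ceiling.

(b), (c), (d), (e)

(a) Not entailed — Ivy scrubbed the ceiling, not the book; the book belongs to the carrying event.
(b) Entailed — the narrative places the opening before the carrying.
(c) Entailed — this follows by dropping conjuncts from the carrying event's description.
(d) Entailed — dropping 'near the window', 'gracefully' and generalizing the agent leaves a sub-description the original still satisfies.
(e) Entailed — this follows by dropping conjuncts from the opening event's description.
(f) Not entailed — the narrative places the opening before the scrubbing, not after.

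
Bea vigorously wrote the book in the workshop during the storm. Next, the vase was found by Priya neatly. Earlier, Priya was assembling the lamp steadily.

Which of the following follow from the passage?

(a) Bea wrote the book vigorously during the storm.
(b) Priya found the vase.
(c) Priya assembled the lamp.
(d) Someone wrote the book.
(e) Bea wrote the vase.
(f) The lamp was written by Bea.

(a), (b), (d)

(a) Entailed — the original entails any weakening of itself; this just drops 'in the workshop'.
(b) Entailed — this follows by dropping conjuncts from the finding event's description.
(c) Not entailed — 'was assembling' is progressive on an accomplishment; it does not entail the completed 'assembled'.
(d) Entailed — dropping 'during the storm', 'in the workshop', 'vigorously' and generalizing the agent leaves a sub-description the original still satisfies.
(e) Not entailed — Bea wrote the book, not the vase; the vase belongs to the finding event.
(f) Not entailed — Bea wrote the book, not the lamp; the lamp belongs to the assembling event.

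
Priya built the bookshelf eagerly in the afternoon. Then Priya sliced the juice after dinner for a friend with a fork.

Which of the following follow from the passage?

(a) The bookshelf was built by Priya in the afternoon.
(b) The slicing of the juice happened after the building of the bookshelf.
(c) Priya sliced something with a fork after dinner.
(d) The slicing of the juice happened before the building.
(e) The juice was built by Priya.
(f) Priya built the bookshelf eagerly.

(a) Entailed — every conjunct here is already in the original building event.
(b) Entailed — the narrative places the building before the slicing.
(c) Entailed — this follows by dropping conjuncts from the slicing event's description.
(d) Not entailed — the narrative places the building before the slicing, not after.
(e) Not entailed — Priya built the bookshelf, not the juice; the juice belongs to the slicing event.
(f) Entailed — every conjunct here is already in the original building event.

(a), (b), (c), (f)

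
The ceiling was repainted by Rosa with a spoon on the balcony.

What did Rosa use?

a spoon

'with a spoon' marks the instrument of the repainting event.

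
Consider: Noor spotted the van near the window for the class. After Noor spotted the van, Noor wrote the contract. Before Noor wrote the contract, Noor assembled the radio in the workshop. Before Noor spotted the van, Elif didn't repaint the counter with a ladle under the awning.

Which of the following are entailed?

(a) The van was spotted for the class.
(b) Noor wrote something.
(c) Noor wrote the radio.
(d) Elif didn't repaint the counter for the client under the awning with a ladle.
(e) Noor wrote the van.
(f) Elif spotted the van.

(a), (b), (d)

(a) Entailed — dropping 'near the window' and generalizing the agent leaves a sub-description the original still satisfies.
(b) Entailed — the original entails any weakening of itself; this just generalizes the patient.
(c) Not entailed — Noor wrote the contract, not the radio; the radio belongs to the assembling event.
(d) Entailed — under negation, adding a further restriction is entailed: if no such repainting event occurred, none occurred for the client either.
(e) Not entailed — Noor wrote the contract, not the van; the van belongs to the spotting event.
(f) Not entailed — the passage has Noor spotting the van, not Elif.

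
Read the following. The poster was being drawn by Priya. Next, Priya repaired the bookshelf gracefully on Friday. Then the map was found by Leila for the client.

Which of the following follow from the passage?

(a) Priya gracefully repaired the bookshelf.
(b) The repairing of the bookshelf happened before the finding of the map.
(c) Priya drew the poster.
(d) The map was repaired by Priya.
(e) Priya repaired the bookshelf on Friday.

(a), (b), (e)

(a) Entailed — every conjunct here is already in the original repairing event.
(b) Entailed — the narrative places the repairing before the finding.
(c) Not entailed — 'was drawing' is progressive on an accomplishment; it does not entail the completed 'drew'.
(d) Not entailed — Priya repaired the bookshelf, not the map; the map belongs to the finding event.
(e) Entailed — every conjunct here is already in the original repairing event.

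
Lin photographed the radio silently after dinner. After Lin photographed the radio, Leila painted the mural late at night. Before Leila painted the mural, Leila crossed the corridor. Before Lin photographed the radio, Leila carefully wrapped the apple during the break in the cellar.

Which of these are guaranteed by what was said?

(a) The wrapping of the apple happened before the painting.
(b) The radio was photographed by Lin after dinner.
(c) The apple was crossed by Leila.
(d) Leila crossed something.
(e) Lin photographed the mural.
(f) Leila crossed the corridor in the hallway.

(a), (b), (d)

(a) Entailed — the narrative places the wrapping before the painting.
(b) Entailed — dropping 'silently' leaves a sub-description the original still satisfies.
(c) Not entailed — Leila crossed the corridor, not the apple; the apple belongs to the wrapping event.
(d) Entailed — generalizing the patient leaves a sub-description the original still satisfies.
(e) Not entailed — Lin photographed the radio, not the mural; the mural belongs to the painting event.
(f) Not entailed — 'in the hallway' adds information not in the original event.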